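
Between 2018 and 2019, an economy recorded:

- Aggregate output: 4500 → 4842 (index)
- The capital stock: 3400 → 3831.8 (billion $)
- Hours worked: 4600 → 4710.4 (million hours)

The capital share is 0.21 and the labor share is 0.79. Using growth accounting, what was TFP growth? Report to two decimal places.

TFP grew 3.04%.

Aggregate output growth = (4842 − 4500) / 4500 = 7.6%.
The capital stock growth = (3831.8 − 3400) / 3400 = 12.7%.
Hours worked growth = (4710.4 − 4600) / 4600 = 2.4%.
Labor's share = 1 − 0.21 = 0.79.
The capital stock: 0.21 × 12.7 = 2.667 pp.
Hours worked: 0.79 × 2.4 = 1.896 pp.
TFP growth = 7.6 − 4.563 = 3.037%.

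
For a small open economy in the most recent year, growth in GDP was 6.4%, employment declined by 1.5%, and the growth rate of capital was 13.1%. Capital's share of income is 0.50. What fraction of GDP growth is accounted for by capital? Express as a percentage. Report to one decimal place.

Capital accounted for 102.3% of growth.

Capital contributed 0.5 × 13.1 = 6.55 pp.
Share of growth = 6.55 / 6.4 × 100 = 102.344%.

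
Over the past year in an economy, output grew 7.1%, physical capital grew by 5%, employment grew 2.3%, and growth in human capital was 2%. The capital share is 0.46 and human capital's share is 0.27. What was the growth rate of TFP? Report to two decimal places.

Labor's share = 1 − 0.46 − 0.27 = 0.27.
Physical capital: 0.46 × 5 = 2.3 pp.
Human capital: 0.27 × 2 = 0.54 pp.
Employment: 0.27 × 2.3 = 0.621 pp.
TFP growth = 7.1 − 3.461 = 3.639%.

TFP growth was 3.64%.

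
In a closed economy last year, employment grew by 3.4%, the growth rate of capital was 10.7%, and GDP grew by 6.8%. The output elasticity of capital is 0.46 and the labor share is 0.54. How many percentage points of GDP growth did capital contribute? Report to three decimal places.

Contribution = share × growth = 0.46 × 10.7 = 4.922 pp.

4.922 pp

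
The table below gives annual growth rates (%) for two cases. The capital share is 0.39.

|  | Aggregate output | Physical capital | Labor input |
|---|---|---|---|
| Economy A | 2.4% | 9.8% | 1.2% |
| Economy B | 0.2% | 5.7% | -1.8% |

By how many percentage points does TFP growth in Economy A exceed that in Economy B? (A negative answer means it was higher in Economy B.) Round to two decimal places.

-1.23 percentage points

Labor's share = 1 − 0.39 = 0.61.
Economy A: TFP = 2.4 − 3.822 − 0.732 = -2.154%.
Economy B: TFP = 0.2 − 2.223 + 1.098 = -0.925%.
Difference = -2.154 − (-0.925) = -1.229 pp.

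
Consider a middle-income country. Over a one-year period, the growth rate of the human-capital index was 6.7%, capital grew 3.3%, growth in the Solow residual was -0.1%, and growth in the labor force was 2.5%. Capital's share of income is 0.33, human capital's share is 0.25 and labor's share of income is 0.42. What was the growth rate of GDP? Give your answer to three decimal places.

Labor's share = 1 − 0.33 − 0.25 = 0.42.
Capital: 0.33 × 3.3 = 1.089 pp.
The human-capital index: 0.25 × 6.7 = 1.675 pp.
The labor force: 0.42 × 2.5 = 1.05 pp.
Output growth = -0.1 + 3.814 = 3.714%.

GDP growth was 3.714%.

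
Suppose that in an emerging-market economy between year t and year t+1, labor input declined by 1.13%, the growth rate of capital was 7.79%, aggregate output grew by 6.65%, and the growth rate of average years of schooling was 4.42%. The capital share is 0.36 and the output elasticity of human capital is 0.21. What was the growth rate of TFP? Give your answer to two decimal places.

3.40%

Labor's share = 1 − 0.36 − 0.21 = 0.43.
Capital: 0.36 × 7.79 = 2.8044 pp.
Average years of schooling: 0.21 × 4.42 = 0.9282 pp.
Labor input: 0.43 × (-1.13) = -0.4859 pp.
TFP growth = 6.65 − 3.2467 = 3.4033%.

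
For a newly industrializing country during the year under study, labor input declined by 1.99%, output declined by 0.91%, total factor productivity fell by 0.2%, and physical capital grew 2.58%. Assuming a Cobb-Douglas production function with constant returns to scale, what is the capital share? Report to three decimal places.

α = 0.280

gY = gA + α·gK + (1−α)·gL, so gY − gA − gL = α(gK − gL).
-0.91 + 0.2 + 1.99 = α × (2.58 − (-1.99)).
1.28 = 4.57 α, so α = 0.28009.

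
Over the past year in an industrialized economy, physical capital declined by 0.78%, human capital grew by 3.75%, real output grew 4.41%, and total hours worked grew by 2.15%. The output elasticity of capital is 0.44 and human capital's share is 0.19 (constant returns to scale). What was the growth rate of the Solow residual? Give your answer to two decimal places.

Labor's share = 1 − 0.44 − 0.19 = 0.37.
Physical capital: 0.44 × (-0.78) = -0.3432 pp.
Human capital: 0.19 × 3.75 = 0.7125 pp.
Total hours worked: 0.37 × 2.15 = 0.7955 pp.
TFP growth = 4.41 − 1.1648 = 3.2452%.

3.25%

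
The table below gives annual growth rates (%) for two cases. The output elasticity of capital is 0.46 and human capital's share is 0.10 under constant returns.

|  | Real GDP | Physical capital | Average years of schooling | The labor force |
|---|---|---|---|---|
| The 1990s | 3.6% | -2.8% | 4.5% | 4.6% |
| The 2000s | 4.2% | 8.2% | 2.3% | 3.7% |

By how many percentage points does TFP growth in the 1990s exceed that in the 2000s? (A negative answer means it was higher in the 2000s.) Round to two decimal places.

Labor's share = 1 − 0.46 − 0.1 = 0.44.
The 1990s: TFP = 3.6 + 1.288 − 0.45 − 2.024 = 2.414%.
The 2000s: TFP = 4.2 − 3.772 − 0.23 − 1.628 = -1.43%.
Difference = 2.414 − (-1.43) = 3.844 pp.

3.84 percentage points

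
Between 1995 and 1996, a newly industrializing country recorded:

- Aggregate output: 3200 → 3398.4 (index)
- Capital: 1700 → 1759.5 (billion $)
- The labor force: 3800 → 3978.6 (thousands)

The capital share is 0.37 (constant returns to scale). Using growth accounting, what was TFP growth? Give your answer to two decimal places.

1.94%

Aggregate output growth = (3398.4 − 3200) / 3200 = 6.2%.
Capital growth = (1759.5 − 1700) / 1700 = 3.5%.
The labor force growth = (3978.6 − 3800) / 3800 = 4.7%.
Labor's share = 1 − 0.37 = 0.63.
Capital: 0.37 × 3.5 = 1.295 pp.
The labor force: 0.63 × 4.7 = 2.961 pp.
TFP growth = 6.2 − 4.256 = 1.944%.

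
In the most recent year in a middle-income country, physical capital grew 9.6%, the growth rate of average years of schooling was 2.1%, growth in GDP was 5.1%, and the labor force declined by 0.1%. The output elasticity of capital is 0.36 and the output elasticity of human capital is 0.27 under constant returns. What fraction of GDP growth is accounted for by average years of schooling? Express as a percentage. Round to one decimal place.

Average years of schooling accounted for 11.1% of growth.

Average years of schooling contributed 0.27 × 2.1 = 0.567 pp.
Share of growth = 0.567 / 5.1 × 100 = 11.118%.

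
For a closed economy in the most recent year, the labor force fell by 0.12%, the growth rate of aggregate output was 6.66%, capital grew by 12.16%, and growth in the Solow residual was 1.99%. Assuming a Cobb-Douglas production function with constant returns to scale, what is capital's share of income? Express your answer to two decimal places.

Capital's share of income is 0.39.

gY = gA + α·gK + (1−α)·gL, so gY − gA − gL = α(gK − gL).
6.66 − 1.99 + 0.12 = α × (12.16 − (-0.12)).
4.79 = 12.28 α, so α = 0.3901.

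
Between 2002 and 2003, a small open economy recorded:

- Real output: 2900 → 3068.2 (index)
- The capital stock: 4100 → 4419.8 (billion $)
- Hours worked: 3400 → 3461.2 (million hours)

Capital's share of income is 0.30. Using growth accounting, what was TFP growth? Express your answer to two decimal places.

Real output growth = (3068.2 − 2900) / 2900 = 5.8%.
The capital stock growth = (4419.8 − 4100) / 4100 = 7.8%.
Hours worked growth = (3461.2 − 3400) / 3400 = 1.8%.
Labor's share = 1 − 0.3 = 0.7.
The capital stock: 0.3 × 7.8 = 2.34 pp.
Hours worked: 0.7 × 1.8 = 1.26 pp.
TFP growth = 5.8 − 3.6 = 2.2%.

2.20%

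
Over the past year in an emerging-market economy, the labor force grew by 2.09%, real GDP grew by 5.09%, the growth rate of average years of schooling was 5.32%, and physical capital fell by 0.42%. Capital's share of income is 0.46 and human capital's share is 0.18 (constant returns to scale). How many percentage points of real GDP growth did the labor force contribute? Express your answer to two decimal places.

Labor's share = 1 − 0.46 − 0.18 = 0.36.
Contribution = share × growth = 0.36 × 2.09 = 0.7524 pp.

0.75 percentage points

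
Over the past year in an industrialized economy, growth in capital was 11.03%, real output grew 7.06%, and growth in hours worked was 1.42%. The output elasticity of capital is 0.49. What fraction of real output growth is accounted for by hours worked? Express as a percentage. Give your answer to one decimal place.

10.3%

Labor's share = 1 − 0.49 = 0.51.
Hours worked contributed 0.51 × 1.42 = 0.7242 pp.
Share of growth = 0.7242 / 7.06 × 100 = 10.258%.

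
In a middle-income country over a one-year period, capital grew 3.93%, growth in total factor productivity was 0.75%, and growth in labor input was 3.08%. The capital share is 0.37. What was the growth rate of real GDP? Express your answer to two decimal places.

Real GDP grew 4.14%.

Labor's share = 1 − 0.37 = 0.63.
Capital: 0.37 × 3.93 = 1.4541 pp.
Labor input: 0.63 × 3.08 = 1.9404 pp.
Output growth = 0.75 + 3.3945 = 4.1445%.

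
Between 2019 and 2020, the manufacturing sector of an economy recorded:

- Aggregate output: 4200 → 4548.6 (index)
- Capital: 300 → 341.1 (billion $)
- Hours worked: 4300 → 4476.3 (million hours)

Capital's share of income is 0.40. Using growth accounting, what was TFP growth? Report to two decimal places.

0.36%

Aggregate output growth = (4548.6 − 4200) / 4200 = 8.3%.
Capital growth = (341.1 − 300) / 300 = 13.7%.
Hours worked growth = (4476.3 − 4300) / 4300 = 4.1%.
Labor's share = 1 − 0.4 = 0.6.
Capital: 0.4 × 13.7 = 5.48 pp.
Hours worked: 0.6 × 4.1 = 2.46 pp.
TFP growth = 8.3 − 7.94 = 0.36%.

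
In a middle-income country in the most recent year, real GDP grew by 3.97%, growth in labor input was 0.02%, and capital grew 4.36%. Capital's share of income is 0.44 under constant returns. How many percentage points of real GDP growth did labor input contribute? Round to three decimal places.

0.011 percentage points

Labor's share = 1 − 0.44 = 0.56.
Contribution = share × growth = 0.56 × 0.02 = 0.0112 pp.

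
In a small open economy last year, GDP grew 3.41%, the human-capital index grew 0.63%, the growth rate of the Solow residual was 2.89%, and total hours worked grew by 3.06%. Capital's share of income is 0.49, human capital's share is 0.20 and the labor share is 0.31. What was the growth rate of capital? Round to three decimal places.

-1.132%

Labor's share = 1 − 0.49 − 0.2 = 0.31.
gY = gA + 0.2×0.63 + 0.31×3.06 + 0.49×g.
0.49×g = 3.41 − 2.89 − 1.0746 = -0.5546.
g = -0.5546 / 0.49 = -1.13184%.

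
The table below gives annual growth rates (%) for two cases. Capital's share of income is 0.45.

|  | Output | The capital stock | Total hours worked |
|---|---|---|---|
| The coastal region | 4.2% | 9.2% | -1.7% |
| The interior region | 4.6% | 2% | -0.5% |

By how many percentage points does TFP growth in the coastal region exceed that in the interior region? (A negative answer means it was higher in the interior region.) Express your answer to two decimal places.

Labor's share = 1 − 0.45 = 0.55.
The coastal region: TFP = 4.2 − 4.14 + 0.935 = 0.995%.
The interior region: TFP = 4.6 − 0.9 + 0.275 = 3.975%.
Difference = 0.995 − (3.975) = -2.98 pp.

-2.98 percentage points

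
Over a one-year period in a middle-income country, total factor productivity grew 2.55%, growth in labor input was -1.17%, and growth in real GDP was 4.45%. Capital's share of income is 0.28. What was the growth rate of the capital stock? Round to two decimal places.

9.79%

Labor's share = 1 − 0.28 = 0.72.
gY = gA + 0.72×(-1.17) + 0.28×g.
0.28×g = 4.45 − 2.55 + 0.8424 = 2.7424.
g = 2.7424 / 0.28 = 9.7943%.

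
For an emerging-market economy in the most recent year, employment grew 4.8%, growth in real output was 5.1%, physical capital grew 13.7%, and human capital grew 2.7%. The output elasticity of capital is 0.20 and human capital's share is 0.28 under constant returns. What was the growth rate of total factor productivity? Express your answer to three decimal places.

Labor's share = 1 − 0.2 − 0.28 = 0.52.
Physical capital: 0.2 × 13.7 = 2.74 pp.
Human capital: 0.28 × 2.7 = 0.756 pp.
Employment: 0.52 × 4.8 = 2.496 pp.
TFP growth = 5.1 − 5.992 = -0.892%.

-0.892%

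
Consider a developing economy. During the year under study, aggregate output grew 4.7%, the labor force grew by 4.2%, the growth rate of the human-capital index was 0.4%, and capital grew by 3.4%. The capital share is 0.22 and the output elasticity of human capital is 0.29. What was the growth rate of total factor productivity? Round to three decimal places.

Labor's share = 1 − 0.22 − 0.29 = 0.49.
Capital: 0.22 × 3.4 = 0.748 pp.
The human-capital index: 0.29 × 0.4 = 0.116 pp.
The labor force: 0.49 × 4.2 = 2.058 pp.
TFP growth = 4.7 − 2.922 = 1.778%.

1.778%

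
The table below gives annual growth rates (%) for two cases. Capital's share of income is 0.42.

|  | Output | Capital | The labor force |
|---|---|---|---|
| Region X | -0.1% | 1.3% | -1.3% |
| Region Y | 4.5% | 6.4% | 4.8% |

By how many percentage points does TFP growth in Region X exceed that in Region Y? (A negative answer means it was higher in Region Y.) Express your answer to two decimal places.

Labor's share = 1 − 0.42 = 0.58.
Region X: TFP = -0.1 − 0.546 + 0.754 = 0.108%.
Region Y: TFP = 4.5 − 2.688 − 2.784 = -0.972%.
Difference = 0.108 − (-0.972) = 1.08 pp.

1.08 percentage points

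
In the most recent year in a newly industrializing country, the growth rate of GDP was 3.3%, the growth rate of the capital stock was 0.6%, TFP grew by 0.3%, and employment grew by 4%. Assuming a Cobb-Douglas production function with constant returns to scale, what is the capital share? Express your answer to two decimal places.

The capital share is 0.29.

gY = gA + α·gK + (1−α)·gL, so gY − gA − gL = α(gK − gL).
3.3 − 0.3 − 4 = α × (0.6 − 4).
-1 = -3.4 α, so α = 0.2941.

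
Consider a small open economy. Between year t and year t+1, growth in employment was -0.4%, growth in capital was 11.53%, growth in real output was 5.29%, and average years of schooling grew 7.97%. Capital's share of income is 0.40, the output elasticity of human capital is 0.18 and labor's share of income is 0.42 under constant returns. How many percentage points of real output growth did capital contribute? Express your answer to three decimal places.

4.612 pp

Contribution = share × growth = 0.4 × 11.53 = 4.612 pp.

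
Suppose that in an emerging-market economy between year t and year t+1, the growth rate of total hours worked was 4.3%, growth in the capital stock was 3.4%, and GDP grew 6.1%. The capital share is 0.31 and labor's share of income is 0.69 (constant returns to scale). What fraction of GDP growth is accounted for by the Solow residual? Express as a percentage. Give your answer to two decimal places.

34.08%

Labor's share = 1 − 0.31 = 0.69.
The capital stock: 0.31 × 3.4 = 1.054 pp.
Total hours worked: 0.69 × 4.3 = 2.967 pp.
TFP growth = 6.1 − 4.021 = 2.079%.
TFP share of growth = 2.079 / 6.1 × 100 = 34.082%.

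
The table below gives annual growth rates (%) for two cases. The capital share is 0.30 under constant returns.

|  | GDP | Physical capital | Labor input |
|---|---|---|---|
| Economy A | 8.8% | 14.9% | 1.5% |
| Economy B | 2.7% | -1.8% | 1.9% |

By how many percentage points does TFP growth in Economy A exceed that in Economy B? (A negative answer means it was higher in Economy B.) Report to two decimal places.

1.37 percentage points

Labor's share = 1 − 0.3 = 0.7.
Economy A: TFP = 8.8 − 4.47 − 1.05 = 3.28%.
Economy B: TFP = 2.7 + 0.54 − 1.33 = 1.91%.
Difference = 3.28 − (1.91) = 1.37 pp.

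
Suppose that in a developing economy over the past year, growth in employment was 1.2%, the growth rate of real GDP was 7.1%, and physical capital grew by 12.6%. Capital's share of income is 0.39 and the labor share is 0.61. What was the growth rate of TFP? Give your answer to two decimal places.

TFP growth was 1.45%.

Labor's share = 1 − 0.39 = 0.61.
Physical capital: 0.39 × 12.6 = 4.914 pp.
Employment: 0.61 × 1.2 = 0.732 pp.
TFP growth = 7.1 − 5.646 = 1.454%.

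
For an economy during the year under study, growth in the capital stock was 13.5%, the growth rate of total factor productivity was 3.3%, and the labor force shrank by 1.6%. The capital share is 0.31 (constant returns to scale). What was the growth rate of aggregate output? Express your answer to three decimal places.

6.381%

Labor's share = 1 − 0.31 = 0.69.
The capital stock: 0.31 × 13.5 = 4.185 pp.
The labor force: 0.69 × (-1.6) = -1.104 pp.
Output growth = 3.3 + 3.081 = 6.381%.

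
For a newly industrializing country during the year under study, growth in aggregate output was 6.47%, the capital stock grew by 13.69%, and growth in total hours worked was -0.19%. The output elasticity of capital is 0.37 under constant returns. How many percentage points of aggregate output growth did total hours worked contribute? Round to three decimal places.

-0.120 pp

Labor's share = 1 − 0.37 = 0.63.
Contribution = share × growth = 0.63 × (-0.19) = -0.1197 pp.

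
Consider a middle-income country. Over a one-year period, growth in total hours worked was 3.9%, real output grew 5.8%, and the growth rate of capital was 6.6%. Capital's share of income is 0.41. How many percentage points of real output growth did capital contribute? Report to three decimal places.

2.706 pp

Contribution = share × growth = 0.41 × 6.6 = 2.706 pp.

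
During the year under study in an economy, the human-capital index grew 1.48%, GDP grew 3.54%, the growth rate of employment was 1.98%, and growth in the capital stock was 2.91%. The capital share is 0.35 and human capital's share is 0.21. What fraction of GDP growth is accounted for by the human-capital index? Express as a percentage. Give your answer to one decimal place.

The human-capital index contributed 0.21 × 1.48 = 0.3108 pp.
Share of growth = 0.3108 / 3.54 × 100 = 8.78%.

8.8%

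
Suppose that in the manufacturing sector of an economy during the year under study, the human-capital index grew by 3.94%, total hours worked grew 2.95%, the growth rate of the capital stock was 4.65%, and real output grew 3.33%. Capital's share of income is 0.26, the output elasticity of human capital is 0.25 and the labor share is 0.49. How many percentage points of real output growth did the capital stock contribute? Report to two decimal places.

Contribution = share × growth = 0.26 × 4.65 = 1.209 pp.

1.21 pp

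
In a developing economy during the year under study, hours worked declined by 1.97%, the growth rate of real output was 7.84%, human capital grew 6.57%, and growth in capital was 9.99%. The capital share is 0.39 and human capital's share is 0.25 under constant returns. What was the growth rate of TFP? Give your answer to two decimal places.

3.01%

Labor's share = 1 − 0.39 − 0.25 = 0.36.
Capital: 0.39 × 9.99 = 3.8961 pp.
Human capital: 0.25 × 6.57 = 1.6425 pp.
Hours worked: 0.36 × (-1.97) = -0.7092 pp.
TFP growth = 7.84 − 4.8294 = 3.0106%.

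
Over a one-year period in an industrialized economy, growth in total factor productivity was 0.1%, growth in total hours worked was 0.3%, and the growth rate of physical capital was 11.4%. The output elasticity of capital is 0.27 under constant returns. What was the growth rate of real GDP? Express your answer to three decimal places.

Labor's share = 1 − 0.27 = 0.73.
Physical capital: 0.27 × 11.4 = 3.078 pp.
Total hours worked: 0.73 × 0.3 = 0.219 pp.
Output growth = 0.1 + 3.297 = 3.397%.

3.397%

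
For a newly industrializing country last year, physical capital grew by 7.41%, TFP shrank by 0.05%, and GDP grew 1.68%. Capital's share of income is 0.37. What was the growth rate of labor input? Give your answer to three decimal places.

-1.606%

Labor's share = 1 − 0.37 = 0.63.
gY = gA + 0.37×7.41 + 0.63×g.
0.63×g = 1.68 + 0.05 − 2.7417 = -1.0117.
g = -1.0117 / 0.63 = -1.60587%.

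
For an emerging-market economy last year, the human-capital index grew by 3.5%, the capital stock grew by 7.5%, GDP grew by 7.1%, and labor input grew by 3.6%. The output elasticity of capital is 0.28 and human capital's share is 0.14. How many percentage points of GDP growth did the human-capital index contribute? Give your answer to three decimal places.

Contribution = share × growth = 0.14 × 3.5 = 0.49 pp.

0.490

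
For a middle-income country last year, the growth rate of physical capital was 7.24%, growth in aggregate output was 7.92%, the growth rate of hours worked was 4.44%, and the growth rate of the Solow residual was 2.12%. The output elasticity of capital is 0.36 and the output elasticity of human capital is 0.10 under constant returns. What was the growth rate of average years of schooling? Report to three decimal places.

Labor's share = 1 − 0.36 − 0.1 = 0.54.
gY = gA + 0.36×7.24 + 0.54×4.44 + 0.1×g.
0.1×g = 7.92 − 2.12 − 5.004 = 0.796.
g = 0.796 / 0.1 = 7.96%.

7.960%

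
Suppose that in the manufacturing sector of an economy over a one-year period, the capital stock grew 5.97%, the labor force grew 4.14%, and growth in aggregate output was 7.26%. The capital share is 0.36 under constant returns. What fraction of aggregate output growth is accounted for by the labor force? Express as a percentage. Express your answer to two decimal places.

Labor's share = 1 − 0.36 = 0.64.
The labor force contributed 0.64 × 4.14 = 2.6496 pp.
Share of growth = 2.6496 / 7.26 × 100 = 36.4959%.

The labor force accounted for 36.50% of growth.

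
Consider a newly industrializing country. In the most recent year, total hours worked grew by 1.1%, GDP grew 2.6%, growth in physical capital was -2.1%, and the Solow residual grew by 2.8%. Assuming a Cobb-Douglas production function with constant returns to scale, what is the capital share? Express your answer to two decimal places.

gY = gA + α·gK + (1−α)·gL, so gY − gA − gL = α(gK − gL).
2.6 − 2.8 − 1.1 = α × (-2.1 − 1.1).
-1.3 = -3.2 α, so α = 0.4063.

0.41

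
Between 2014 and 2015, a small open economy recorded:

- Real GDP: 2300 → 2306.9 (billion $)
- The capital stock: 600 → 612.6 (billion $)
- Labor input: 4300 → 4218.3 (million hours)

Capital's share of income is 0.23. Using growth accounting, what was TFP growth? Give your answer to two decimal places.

1.28%

Real GDP growth = (2306.9 − 2300) / 2300 = 0.3%.
The capital stock growth = (612.6 − 600) / 600 = 2.1%.
Labor input growth = (4218.3 − 4300) / 4300 = -1.9%.
Labor's share = 1 − 0.23 = 0.77.
The capital stock: 0.23 × 2.1 = 0.483 pp.
Labor input: 0.77 × (-1.9) = -1.463 pp.
TFP growth = 0.3 + 0.98 = 1.28%.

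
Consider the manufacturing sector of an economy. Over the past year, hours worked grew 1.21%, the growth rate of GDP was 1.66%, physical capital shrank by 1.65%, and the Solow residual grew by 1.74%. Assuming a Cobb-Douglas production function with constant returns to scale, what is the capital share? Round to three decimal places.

gY = gA + α·gK + (1−α)·gL, so gY − gA − gL = α(gK − gL).
1.66 − 1.74 − 1.21 = α × (-1.65 − 1.21).
-1.29 = -2.86 α, so α = 0.45105.

The capital share is 0.451.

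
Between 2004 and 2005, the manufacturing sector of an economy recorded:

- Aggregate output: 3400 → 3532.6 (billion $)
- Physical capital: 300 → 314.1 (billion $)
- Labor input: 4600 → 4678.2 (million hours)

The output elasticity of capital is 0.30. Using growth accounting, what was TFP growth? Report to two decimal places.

Aggregate output growth = (3532.6 − 3400) / 3400 = 3.9%.
Physical capital growth = (314.1 − 300) / 300 = 4.7%.
Labor input growth = (4678.2 − 4600) / 4600 = 1.7%.
Labor's share = 1 − 0.3 = 0.7.
Physical capital: 0.3 × 4.7 = 1.41 pp.
Labor input: 0.7 × 1.7 = 1.19 pp.
TFP growth = 3.9 − 2.6 = 1.3%.

1.30%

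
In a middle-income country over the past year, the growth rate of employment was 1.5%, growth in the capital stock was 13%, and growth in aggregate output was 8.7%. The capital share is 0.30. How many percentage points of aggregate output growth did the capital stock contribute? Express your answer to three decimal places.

Contribution = share × growth = 0.3 × 13 = 3.9 pp.

3.900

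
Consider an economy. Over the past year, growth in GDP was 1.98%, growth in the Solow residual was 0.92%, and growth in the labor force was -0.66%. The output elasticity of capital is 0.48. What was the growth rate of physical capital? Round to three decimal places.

2.923%

Labor's share = 1 − 0.48 = 0.52.
gY = gA + 0.52×(-0.66) + 0.48×g.
0.48×g = 1.98 − 0.92 + 0.3432 = 1.4032.
g = 1.4032 / 0.48 = 2.92333%.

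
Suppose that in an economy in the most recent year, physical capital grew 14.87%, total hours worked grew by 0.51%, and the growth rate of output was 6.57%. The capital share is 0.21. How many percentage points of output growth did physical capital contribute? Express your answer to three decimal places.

Contribution = share × growth = 0.21 × 14.87 = 3.1227 pp.

3.123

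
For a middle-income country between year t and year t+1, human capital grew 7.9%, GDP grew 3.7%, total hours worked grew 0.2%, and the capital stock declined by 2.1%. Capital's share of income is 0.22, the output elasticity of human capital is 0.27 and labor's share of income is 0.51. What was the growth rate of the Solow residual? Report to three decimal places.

Labor's share = 1 − 0.22 − 0.27 = 0.51.
The capital stock: 0.22 × (-2.1) = -0.462 pp.
Human capital: 0.27 × 7.9 = 2.133 pp.
Total hours worked: 0.51 × 0.2 = 0.102 pp.
TFP growth = 3.7 − 1.773 = 1.927%.

1.927%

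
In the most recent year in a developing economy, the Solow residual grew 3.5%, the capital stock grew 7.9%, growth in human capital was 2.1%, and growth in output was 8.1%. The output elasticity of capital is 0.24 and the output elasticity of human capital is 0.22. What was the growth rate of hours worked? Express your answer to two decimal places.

Hours worked grew 4.15%.

Labor's share = 1 − 0.24 − 0.22 = 0.54.
gY = gA + 0.24×7.9 + 0.22×2.1 + 0.54×g.
0.54×g = 8.1 − 3.5 − 2.358 = 2.242.
g = 2.242 / 0.54 = 4.1519%.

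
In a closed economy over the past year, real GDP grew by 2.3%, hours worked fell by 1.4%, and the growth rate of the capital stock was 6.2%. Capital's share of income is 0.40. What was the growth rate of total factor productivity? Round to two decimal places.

0.66%

Labor's share = 1 − 0.4 = 0.6.
The capital stock: 0.4 × 6.2 = 2.48 pp.
Hours worked: 0.6 × (-1.4) = -0.84 pp.
TFP growth = 2.3 − 1.64 = 0.66%.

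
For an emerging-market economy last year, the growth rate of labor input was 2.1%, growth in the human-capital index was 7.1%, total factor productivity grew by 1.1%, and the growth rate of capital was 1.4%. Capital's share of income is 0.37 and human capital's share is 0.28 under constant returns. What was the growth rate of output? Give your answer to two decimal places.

Output growth was 4.34%.

Labor's share = 1 − 0.37 − 0.28 = 0.35.
Capital: 0.37 × 1.4 = 0.518 pp.
The human-capital index: 0.28 × 7.1 = 1.988 pp.
Labor input: 0.35 × 2.1 = 0.735 pp.
Output growth = 1.1 + 3.241 = 4.341%.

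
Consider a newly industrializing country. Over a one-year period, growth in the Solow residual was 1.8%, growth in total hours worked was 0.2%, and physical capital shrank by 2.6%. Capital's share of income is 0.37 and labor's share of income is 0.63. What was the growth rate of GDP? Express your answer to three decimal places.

0.964%

Labor's share = 1 − 0.37 = 0.63.
Physical capital: 0.37 × (-2.6) = -0.962 pp.
Total hours worked: 0.63 × 0.2 = 0.126 pp.
Output growth = 1.8 + (-0.836) = 0.964%.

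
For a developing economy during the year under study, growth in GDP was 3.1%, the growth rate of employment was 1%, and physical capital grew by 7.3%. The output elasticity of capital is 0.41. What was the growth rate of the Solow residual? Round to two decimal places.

Labor's share = 1 − 0.41 = 0.59.
Physical capital: 0.41 × 7.3 = 2.993 pp.
Employment: 0.59 × 1 = 0.59 pp.
TFP growth = 3.1 − 3.583 = -0.483%.

-0.48%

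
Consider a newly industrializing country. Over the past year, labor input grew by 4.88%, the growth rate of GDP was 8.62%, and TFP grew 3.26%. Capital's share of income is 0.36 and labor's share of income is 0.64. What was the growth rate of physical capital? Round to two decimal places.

Labor's share = 1 − 0.36 = 0.64.
gY = gA + 0.64×4.88 + 0.36×g.
0.36×g = 8.62 − 3.26 − 3.1232 = 2.2368.
g = 2.2368 / 0.36 = 6.2133%.

Physical capital grew 6.21%.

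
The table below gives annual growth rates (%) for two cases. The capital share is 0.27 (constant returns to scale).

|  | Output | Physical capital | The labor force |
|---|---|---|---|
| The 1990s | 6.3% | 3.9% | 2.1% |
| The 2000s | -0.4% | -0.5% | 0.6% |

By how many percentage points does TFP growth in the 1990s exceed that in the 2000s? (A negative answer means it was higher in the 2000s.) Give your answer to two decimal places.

Labor's share = 1 − 0.27 = 0.73.
The 1990s: TFP = 6.3 − 1.053 − 1.533 = 3.714%.
The 2000s: TFP = -0.4 + 0.135 − 0.438 = -0.703%.
Difference = 3.714 − (-0.703) = 4.417 pp.

4.42 percentage points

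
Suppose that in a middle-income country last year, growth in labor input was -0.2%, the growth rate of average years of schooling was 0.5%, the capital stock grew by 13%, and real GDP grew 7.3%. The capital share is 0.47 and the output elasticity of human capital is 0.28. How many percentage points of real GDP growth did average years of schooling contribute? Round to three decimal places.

Contribution = share × growth = 0.28 × 0.5 = 0.14 pp.

0.140 percentage points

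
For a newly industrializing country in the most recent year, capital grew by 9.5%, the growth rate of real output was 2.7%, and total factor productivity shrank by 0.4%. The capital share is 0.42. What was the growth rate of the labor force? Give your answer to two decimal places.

Labor's share = 1 − 0.42 = 0.58.
gY = gA + 0.42×9.5 + 0.58×g.
0.58×g = 2.7 + 0.4 − 3.99 = -0.89.
g = -0.89 / 0.58 = -1.5345%.

-1.53%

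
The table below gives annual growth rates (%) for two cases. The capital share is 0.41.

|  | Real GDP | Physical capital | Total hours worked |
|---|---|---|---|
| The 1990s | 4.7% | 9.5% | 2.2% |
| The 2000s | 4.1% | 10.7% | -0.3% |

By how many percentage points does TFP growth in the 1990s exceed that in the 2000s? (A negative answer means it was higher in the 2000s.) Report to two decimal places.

Labor's share = 1 − 0.41 = 0.59.
The 1990s: TFP = 4.7 − 3.895 − 1.298 = -0.493%.
The 2000s: TFP = 4.1 − 4.387 + 0.177 = -0.11%.
Difference = -0.493 − (-0.11) = -0.383 pp.

-0.38 percentage points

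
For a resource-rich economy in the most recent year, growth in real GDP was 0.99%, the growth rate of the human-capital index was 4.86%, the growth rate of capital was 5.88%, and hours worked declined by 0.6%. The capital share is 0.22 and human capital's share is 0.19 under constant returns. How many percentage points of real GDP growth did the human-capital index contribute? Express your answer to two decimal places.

0.92

Contribution = share × growth = 0.19 × 4.86 = 0.9234 pp.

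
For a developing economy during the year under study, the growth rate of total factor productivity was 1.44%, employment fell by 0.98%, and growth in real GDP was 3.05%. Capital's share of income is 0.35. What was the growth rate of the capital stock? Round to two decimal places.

Labor's share = 1 − 0.35 = 0.65.
gY = gA + 0.65×(-0.98) + 0.35×g.
0.35×g = 3.05 − 1.44 + 0.637 = 2.247.
g = 2.247 / 0.35 = 6.42%.

6.42%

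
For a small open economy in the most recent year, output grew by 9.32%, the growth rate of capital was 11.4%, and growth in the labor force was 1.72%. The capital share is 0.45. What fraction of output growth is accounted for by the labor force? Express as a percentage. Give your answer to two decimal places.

Labor's share = 1 − 0.45 = 0.55.
The labor force contributed 0.55 × 1.72 = 0.946 pp.
Share of growth = 0.946 / 9.32 × 100 = 10.1502%.

10.15%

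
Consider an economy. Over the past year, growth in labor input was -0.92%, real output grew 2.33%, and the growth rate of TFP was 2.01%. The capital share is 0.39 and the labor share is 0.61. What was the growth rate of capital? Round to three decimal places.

2.259%

Labor's share = 1 − 0.39 = 0.61.
gY = gA + 0.61×(-0.92) + 0.39×g.
0.39×g = 2.33 − 2.01 + 0.5612 = 0.8812.
g = 0.8812 / 0.39 = 2.25949%.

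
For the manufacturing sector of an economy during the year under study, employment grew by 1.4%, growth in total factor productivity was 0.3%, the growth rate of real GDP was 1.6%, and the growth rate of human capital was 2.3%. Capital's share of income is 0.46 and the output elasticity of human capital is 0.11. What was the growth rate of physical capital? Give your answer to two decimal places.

0.97%

Labor's share = 1 − 0.46 − 0.11 = 0.43.
gY = gA + 0.11×2.3 + 0.43×1.4 + 0.46×g.
0.46×g = 1.6 − 0.3 − 0.855 = 0.445.
g = 0.445 / 0.46 = 0.9674%.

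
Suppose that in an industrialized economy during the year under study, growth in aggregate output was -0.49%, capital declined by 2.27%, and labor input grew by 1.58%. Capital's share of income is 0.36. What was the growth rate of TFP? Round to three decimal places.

-0.684%

Labor's share = 1 − 0.36 = 0.64.
Capital: 0.36 × (-2.27) = -0.8172 pp.
Labor input: 0.64 × 1.58 = 1.0112 pp.
TFP growth = -0.49 − 0.194 = -0.684%.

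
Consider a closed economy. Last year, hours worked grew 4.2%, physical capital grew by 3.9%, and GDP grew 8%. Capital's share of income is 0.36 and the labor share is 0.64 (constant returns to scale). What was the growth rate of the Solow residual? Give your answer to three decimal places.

Labor's share = 1 − 0.36 = 0.64.
Physical capital: 0.36 × 3.9 = 1.404 pp.
Hours worked: 0.64 × 4.2 = 2.688 pp.
TFP growth = 8 − 4.092 = 3.908%.

3.908%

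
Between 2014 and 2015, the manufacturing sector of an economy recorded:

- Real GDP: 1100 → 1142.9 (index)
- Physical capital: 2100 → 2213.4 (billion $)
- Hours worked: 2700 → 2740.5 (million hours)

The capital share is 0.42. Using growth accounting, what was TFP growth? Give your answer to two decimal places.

Real GDP growth = (1142.9 − 1100) / 1100 = 3.9%.
Physical capital growth = (2213.4 − 2100) / 2100 = 5.4%.
Hours worked growth = (2740.5 − 2700) / 2700 = 1.5%.
Labor's share = 1 − 0.42 = 0.58.
Physical capital: 0.42 × 5.4 = 2.268 pp.
Hours worked: 0.58 × 1.5 = 0.87 pp.
TFP growth = 3.9 − 3.138 = 0.762%.

TFP grew 0.76%.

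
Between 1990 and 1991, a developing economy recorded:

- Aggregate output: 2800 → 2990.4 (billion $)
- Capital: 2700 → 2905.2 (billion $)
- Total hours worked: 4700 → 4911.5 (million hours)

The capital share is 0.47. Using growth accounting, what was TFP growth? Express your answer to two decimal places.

TFP growth was 0.84%.

Aggregate output growth = (2990.4 − 2800) / 2800 = 6.8%.
Capital growth = (2905.2 − 2700) / 2700 = 7.6%.
Total hours worked growth = (4911.5 − 4700) / 4700 = 4.5%.
Labor's share = 1 − 0.47 = 0.53.
Capital: 0.47 × 7.6 = 3.572 pp.
Total hours worked: 0.53 × 4.5 = 2.385 pp.
TFP growth = 6.8 − 5.957 = 0.843%.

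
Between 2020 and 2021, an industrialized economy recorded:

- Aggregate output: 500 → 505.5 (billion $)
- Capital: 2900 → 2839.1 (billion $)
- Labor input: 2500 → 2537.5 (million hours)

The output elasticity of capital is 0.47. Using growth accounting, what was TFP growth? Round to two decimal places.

1.29%

Aggregate output growth = (505.5 − 500) / 500 = 1.1%.
Capital growth = (2839.1 − 2900) / 2900 = -2.1%.
Labor input growth = (2537.5 − 2500) / 2500 = 1.5%.
Labor's share = 1 − 0.47 = 0.53.
Capital: 0.47 × (-2.1) = -0.987 pp.
Labor input: 0.53 × 1.5 = 0.795 pp.
TFP growth = 1.1 + 0.192 = 1.292%.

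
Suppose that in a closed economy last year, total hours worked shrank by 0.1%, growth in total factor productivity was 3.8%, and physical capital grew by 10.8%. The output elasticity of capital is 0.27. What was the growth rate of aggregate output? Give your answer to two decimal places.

Labor's share = 1 − 0.27 = 0.73.
Physical capital: 0.27 × 10.8 = 2.916 pp.
Total hours worked: 0.73 × (-0.1) = -0.073 pp.
Output growth = 3.8 + 2.843 = 6.643%.

6.64%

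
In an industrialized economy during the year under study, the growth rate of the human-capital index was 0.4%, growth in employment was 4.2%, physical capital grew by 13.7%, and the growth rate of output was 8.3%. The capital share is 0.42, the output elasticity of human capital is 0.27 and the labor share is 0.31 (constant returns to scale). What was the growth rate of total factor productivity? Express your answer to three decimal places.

1.136%

Labor's share = 1 − 0.42 − 0.27 = 0.31.
Physical capital: 0.42 × 13.7 = 5.754 pp.
The human-capital index: 0.27 × 0.4 = 0.108 pp.
Employment: 0.31 × 4.2 = 1.302 pp.
TFP growth = 8.3 − 7.164 = 1.136%.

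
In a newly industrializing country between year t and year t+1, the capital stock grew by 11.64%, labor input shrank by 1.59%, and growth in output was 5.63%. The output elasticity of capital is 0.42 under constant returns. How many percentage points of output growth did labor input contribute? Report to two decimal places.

Labor's share = 1 − 0.42 = 0.58.
Contribution = share × growth = 0.58 × (-1.59) = -0.9222 pp.

-0.92 pp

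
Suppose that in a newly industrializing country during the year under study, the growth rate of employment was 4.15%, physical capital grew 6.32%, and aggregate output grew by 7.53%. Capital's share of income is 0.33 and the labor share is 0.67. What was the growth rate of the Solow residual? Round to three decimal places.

The Solow residual grew 2.664%.

Labor's share = 1 − 0.33 = 0.67.
Physical capital: 0.33 × 6.32 = 2.0856 pp.
Employment: 0.67 × 4.15 = 2.7805 pp.
TFP growth = 7.53 − 4.8661 = 2.6639%.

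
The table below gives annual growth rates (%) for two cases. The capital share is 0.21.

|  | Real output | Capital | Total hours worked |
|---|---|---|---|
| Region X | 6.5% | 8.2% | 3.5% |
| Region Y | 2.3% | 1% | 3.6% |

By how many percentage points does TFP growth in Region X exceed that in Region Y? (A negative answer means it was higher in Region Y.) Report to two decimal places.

Labor's share = 1 − 0.21 = 0.79.
Region X: TFP = 6.5 − 1.722 − 2.765 = 2.013%.
Region Y: TFP = 2.3 − 0.21 − 2.844 = -0.754%.
Difference = 2.013 − (-0.754) = 2.767 pp.

2.77 percentage points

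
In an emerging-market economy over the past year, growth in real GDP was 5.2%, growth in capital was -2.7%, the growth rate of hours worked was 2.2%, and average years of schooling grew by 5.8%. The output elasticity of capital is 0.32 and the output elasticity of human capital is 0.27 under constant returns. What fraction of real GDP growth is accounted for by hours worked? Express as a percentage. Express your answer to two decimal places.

Labor's share = 1 − 0.32 − 0.27 = 0.41.
Hours worked contributed 0.41 × 2.2 = 0.902 pp.
Share of growth = 0.902 / 5.2 × 100 = 17.3462%.

17.35%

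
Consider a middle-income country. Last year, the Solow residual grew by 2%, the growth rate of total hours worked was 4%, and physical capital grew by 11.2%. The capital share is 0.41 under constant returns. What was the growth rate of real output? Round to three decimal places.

Labor's share = 1 − 0.41 = 0.59.
Physical capital: 0.41 × 11.2 = 4.592 pp.
Total hours worked: 0.59 × 4 = 2.36 pp.
Output growth = 2 + 6.952 = 8.952%.

8.952%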